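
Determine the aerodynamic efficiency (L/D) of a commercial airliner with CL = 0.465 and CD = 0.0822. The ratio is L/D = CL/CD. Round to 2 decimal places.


Step 1: L/D = CL / CD = 0.465 / 0.0822
Step 2: L/D = 5.66

5.66


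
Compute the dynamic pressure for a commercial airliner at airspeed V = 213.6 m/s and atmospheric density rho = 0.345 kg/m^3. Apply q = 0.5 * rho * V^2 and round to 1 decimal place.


Step 1: V^2 = 213.6^2 = 45624.96
Step 2: q = 0.5 * 0.345 * 45624.96
Step 3: q = 7870.3 Pa

7870.3


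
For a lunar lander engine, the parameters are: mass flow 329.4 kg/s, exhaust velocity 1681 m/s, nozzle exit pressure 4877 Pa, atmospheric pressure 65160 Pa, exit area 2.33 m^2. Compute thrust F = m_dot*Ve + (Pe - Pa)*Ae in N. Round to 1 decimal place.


Step 1: Momentum thrust = m_dot * Ve = 329.4 * 1681 = 553721.4 N
Step 2: Pressure thrust = (Pe - Pa) * Ae = (4877 - 65160) * 2.33 = -140459.39 N
Step 3: Total thrust F = 553721.4 + -140459.39 = 413262.0 N

413262.0


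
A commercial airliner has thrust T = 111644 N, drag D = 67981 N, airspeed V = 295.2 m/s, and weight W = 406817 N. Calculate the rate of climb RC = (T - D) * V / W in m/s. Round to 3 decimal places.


Step 1: Excess thrust = T - D = 111644 - 67981 = 43663 N
Step 2: Excess power = 43663 * 295.2 = 12889317.6 W
Step 3: RC = 12889317.6 / 406817 = 31.683 m/s

31.683


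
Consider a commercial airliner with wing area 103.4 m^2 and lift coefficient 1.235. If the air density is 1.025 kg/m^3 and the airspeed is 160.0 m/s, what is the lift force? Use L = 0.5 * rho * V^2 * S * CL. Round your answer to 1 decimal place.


Step 1: Calculate dynamic pressure q = 0.5 * 1.025 * 160.0^2 = 0.5 * 1.025 * 25600.0 = 13120.0 Pa
Step 2: Multiply by wing area and lift coefficient: L = 13120.0 * 103.4 * 1.235
Step 3: L = 1356608.0 * 1.235 = 1675410.9 N

1675410.9


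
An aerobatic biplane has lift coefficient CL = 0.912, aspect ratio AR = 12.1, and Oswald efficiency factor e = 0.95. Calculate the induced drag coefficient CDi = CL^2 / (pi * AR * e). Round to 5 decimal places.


Step 1: CL^2 = 0.912^2 = 0.831744
Step 2: pi * AR * e = 3.14159 * 12.1 * 0.95 = 36.112608
Step 3: CDi = 0.831744 / 36.112608 = 0.02303

0.02303


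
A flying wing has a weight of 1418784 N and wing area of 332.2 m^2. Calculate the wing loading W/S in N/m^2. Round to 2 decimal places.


Step 1: Wing loading = W / S = 1418784 / 332.2
Step 2: Wing loading = 4270.87 N/m^2

4270.87


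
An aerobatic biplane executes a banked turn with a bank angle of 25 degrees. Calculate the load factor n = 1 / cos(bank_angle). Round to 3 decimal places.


Step 1: Convert 25 degrees to radians = 0.436332
Step 2: cos(25 deg) = 0.906308
Step 3: n = 1 / 0.906308 = 1.103

1.103


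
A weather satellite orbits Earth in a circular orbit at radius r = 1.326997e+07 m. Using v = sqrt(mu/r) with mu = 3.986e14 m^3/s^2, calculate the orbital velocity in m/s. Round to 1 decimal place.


Step 1: mu / r = 3.986e14 / 1.326997e+07 = 30037746.8826
Step 2: v = sqrt(30037746.8826) = 5480.7 m/s

5480.7


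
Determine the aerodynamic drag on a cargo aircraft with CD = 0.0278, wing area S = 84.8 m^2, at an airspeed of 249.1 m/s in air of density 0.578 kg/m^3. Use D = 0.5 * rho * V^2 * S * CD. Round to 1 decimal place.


Step 1: Dynamic pressure q = 0.5 * 0.578 * 249.1^2 = 17932.6841 Pa
Step 2: Drag D = q * S * CD = 17932.6841 * 84.8 * 0.0278
Step 3: D = 42275.2 N

42275.2


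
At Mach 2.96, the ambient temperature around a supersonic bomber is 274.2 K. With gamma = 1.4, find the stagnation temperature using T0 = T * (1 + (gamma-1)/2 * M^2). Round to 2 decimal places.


Step 1: (gamma-1)/2 = 0.2
Step 2: M^2 = 8.7616
Step 3: 1 + 0.2 * 8.7616 = 2.75232
Step 4: T0 = 274.2 * 2.75232 = 754.69 K

754.69


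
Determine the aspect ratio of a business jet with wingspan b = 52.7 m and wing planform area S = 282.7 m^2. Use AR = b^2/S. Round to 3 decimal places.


Step 1: b^2 = 52.7^2 = 2777.29
Step 2: AR = 2777.29 / 282.7 = 9.824

9.824


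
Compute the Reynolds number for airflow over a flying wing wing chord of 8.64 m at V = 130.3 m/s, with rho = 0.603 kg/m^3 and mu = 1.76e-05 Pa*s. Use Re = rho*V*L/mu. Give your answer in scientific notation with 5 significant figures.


Step 1: Numerator = rho * V * L = 0.603 * 130.3 * 8.64 = 678.852576
Step 2: Re = 678.852576 / 1.76e-05
Step 3: Re = 3.8571e+07

3.8571e+07


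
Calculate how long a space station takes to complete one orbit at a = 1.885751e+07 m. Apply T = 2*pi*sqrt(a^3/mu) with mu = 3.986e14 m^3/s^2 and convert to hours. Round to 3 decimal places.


Step 1: a^3 / mu = 6.705838e+21 / 3.986e14 = 1.682348e+07
Step 2: sqrt(1.682348e+07) = 4101.6431 s
Step 3: T = 2*pi * 4101.6431 = 25771.38 s
Step 4: T in hours = 25771.38 / 3600 = 7.159 hours

7.159


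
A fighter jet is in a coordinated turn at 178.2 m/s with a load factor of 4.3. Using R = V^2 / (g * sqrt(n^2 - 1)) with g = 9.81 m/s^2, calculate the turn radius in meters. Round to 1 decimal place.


Step 1: V^2 = 178.2^2 = 31755.24
Step 2: n^2 - 1 = 4.3^2 - 1 = 17.49
Step 3: sqrt(17.49) = 4.182105
Step 4: R = 31755.24 / (9.81 * 4.182105) = 774.0 m

774.0


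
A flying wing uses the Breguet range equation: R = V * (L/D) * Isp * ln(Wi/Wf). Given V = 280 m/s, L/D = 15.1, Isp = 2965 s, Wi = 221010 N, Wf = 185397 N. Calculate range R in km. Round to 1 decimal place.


Step 1: Coefficient = V * (L/D) * Isp = 280 * 15.1 * 2965 = 12536020.0 m
Step 2: Wi/Wf = 221010 / 185397 = 1.19209
Step 3: ln(1.19209) = 0.175708
Step 4: R = 12536020.0 * 0.175708 = 2202685.0 m = 2202.7 km

2202.7


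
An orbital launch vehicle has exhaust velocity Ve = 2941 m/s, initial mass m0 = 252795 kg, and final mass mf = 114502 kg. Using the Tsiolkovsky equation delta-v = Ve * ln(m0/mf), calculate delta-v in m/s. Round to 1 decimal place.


Step 1: Mass ratio m0/mf = 252795 / 114502 = 2.207778
Step 2: ln(2.207778) = 0.791987
Step 3: delta-v = 2941 * 0.791987 = 2329.2 m/s

2329.2


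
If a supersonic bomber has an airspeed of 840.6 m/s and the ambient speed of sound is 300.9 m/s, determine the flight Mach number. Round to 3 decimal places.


Step 1: M = V / a = 840.6 / 300.9
Step 2: M = 2.794

2.794


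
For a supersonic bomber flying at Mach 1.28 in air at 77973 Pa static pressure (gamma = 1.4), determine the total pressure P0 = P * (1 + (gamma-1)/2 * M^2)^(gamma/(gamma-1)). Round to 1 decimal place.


Step 1: (gamma-1)/2 * M^2 = 0.2 * 1.6384 = 0.32768
Step 2: 1 + 0.32768 = 1.32768
Step 3: Exponent gamma/(gamma-1) = 3.5
Step 4: P0 = 77973 * 1.32768^3.5 = 210267.0 Pa

210267.0


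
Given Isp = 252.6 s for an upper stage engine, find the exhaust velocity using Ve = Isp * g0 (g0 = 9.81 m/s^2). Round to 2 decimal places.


Step 1: Ve = Isp * g0 = 252.6 * 9.81
Step 2: Ve = 2478.01 m/s

2478.01


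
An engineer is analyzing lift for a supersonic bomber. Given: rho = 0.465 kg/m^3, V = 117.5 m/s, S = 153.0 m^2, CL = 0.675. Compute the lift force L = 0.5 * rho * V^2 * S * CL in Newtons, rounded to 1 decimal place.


Step 1: Calculate dynamic pressure q = 0.5 * 0.465 * 117.5^2 = 0.5 * 0.465 * 13806.25 = 3209.9531 Pa
Step 2: Multiply by wing area and lift coefficient: L = 3209.9531 * 153.0 * 0.675
Step 3: L = 491122.8281 * 0.675 = 331507.9 N

331507.9


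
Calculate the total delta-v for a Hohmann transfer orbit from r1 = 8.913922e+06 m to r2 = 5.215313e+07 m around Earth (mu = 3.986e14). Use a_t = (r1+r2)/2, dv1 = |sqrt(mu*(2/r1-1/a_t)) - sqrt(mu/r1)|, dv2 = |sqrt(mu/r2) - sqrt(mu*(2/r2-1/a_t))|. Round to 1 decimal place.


Step 1: Transfer semi-major axis a_t = (8.913922e+06 + 5.215313e+07) / 2 = 3.053353e+07 m
Step 2: v1 (circular at r1) = sqrt(mu/r1) = 6687.04 m/s
Step 3: v_t1 = sqrt(mu*(2/r1 - 1/a_t)) = 8739.49 m/s
Step 4: dv1 = |8739.49 - 6687.04| = 2052.44 m/s
Step 5: v2 (circular at r2) = 2764.58 m/s, v_t2 = 1493.74 m/s
Step 6: dv2 = |2764.58 - 1493.74| = 1270.84 m/s
Step 7: Total delta-v = 2052.44 + 1270.84 = 3323.3 m/s

3323.3


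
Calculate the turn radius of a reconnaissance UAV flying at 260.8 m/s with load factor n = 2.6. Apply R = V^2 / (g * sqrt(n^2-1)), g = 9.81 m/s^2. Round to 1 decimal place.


Step 1: V^2 = 260.8^2 = 68016.64
Step 2: n^2 - 1 = 2.6^2 - 1 = 5.76
Step 3: sqrt(5.76) = 2.4
Step 4: R = 68016.64 / (9.81 * 2.4) = 2888.9 m

2888.9


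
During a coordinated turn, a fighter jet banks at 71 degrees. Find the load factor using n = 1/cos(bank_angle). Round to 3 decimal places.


Step 1: Convert 71 degrees to radians = 1.239184
Step 2: cos(71 deg) = 0.325568
Step 3: n = 1 / 0.325568 = 3.072

3.072


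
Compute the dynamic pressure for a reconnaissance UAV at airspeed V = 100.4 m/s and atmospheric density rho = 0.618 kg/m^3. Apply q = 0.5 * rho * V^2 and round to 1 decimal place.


Step 1: V^2 = 100.4^2 = 10080.16
Step 2: q = 0.5 * 0.618 * 10080.16
Step 3: q = 3114.8 Pa

3114.8


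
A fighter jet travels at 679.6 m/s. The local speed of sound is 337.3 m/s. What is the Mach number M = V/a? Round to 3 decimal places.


Step 1: M = V / a = 679.6 / 337.3
Step 2: M = 2.015

2.015


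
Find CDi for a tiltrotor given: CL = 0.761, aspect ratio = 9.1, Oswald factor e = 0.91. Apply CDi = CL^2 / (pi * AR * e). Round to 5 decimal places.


Step 1: CL^2 = 0.761^2 = 0.579121
Step 2: pi * AR * e = 3.14159 * 9.1 * 0.91 = 26.015529
Step 3: CDi = 0.579121 / 26.015529 = 0.02226

0.02226


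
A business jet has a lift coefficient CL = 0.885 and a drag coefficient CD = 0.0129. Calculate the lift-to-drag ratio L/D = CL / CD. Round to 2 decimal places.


Step 1: L/D = CL / CD = 0.885 / 0.0129
Step 2: L/D = 68.60

68.60


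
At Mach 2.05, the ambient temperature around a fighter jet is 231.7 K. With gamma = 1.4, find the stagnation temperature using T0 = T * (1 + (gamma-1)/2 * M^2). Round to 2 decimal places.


Step 1: (gamma-1)/2 = 0.2
Step 2: M^2 = 4.2025
Step 3: 1 + 0.2 * 4.2025 = 1.8405
Step 4: T0 = 231.7 * 1.8405 = 426.44 K

426.44


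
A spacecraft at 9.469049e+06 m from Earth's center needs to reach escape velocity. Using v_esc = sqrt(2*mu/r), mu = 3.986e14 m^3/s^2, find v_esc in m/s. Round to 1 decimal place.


Step 1: 2*mu/r = 2 * 3.986e14 / 9.469049e+06 = 84190080.7568
Step 2: v_esc = sqrt(84190080.7568) = 9175.5 m/s

9175.5


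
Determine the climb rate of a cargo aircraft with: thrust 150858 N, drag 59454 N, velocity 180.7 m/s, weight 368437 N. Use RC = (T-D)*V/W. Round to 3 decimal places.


Step 1: Excess thrust = T - D = 150858 - 59454 = 91404 N
Step 2: Excess power = 91404 * 180.7 = 16516702.8 W
Step 3: RC = 16516702.8 / 368437 = 44.829 m/s

44.829


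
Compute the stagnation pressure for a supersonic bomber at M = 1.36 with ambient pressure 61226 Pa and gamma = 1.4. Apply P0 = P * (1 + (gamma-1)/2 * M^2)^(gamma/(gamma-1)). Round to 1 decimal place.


Step 1: (gamma-1)/2 * M^2 = 0.2 * 1.8496 = 0.36992
Step 2: 1 + 0.36992 = 1.36992
Step 3: Exponent gamma/(gamma-1) = 3.5
Step 4: P0 = 61226 * 1.36992^3.5 = 184233.7 Pa

184233.7


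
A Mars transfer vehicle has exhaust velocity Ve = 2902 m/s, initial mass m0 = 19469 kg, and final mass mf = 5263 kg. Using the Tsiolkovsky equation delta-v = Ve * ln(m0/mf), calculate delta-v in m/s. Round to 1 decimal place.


Step 1: Mass ratio m0/mf = 19469 / 5263 = 3.699221
Step 2: ln(3.699221) = 1.308122
Step 3: delta-v = 2902 * 1.308122 = 3796.2 m/s

3796.2


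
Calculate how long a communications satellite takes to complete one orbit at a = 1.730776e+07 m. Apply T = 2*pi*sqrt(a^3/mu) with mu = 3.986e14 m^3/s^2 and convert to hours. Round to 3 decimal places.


Step 1: a^3 / mu = 5.184688e+21 / 3.986e14 = 1.300724e+07
Step 2: sqrt(1.300724e+07) = 3606.5557 s
Step 3: T = 2*pi * 3606.5557 = 22660.66 s
Step 4: T in hours = 22660.66 / 3600 = 6.295 hours

6.295


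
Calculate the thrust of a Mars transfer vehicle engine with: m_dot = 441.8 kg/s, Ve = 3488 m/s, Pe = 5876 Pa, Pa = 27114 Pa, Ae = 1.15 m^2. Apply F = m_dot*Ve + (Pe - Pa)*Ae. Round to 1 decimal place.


Step 1: Momentum thrust = m_dot * Ve = 441.8 * 3488 = 1540998.4 N
Step 2: Pressure thrust = (Pe - Pa) * Ae = (5876 - 27114) * 1.15 = -24423.70 N
Step 3: Total thrust F = 1540998.4 + -24423.70 = 1516574.7 N

1516574.7


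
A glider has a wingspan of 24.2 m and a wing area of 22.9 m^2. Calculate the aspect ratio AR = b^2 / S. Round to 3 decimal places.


Step 1: b^2 = 24.2^2 = 585.64
Step 2: AR = 585.64 / 22.9 = 25.574

25.574


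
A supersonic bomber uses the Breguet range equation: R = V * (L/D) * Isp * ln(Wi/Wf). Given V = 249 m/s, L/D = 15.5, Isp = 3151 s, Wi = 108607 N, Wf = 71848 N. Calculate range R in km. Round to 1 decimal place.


Step 1: Coefficient = V * (L/D) * Isp = 249 * 15.5 * 3151 = 12161284.5 m
Step 2: Wi/Wf = 108607 / 71848 = 1.511622
Step 3: ln(1.511622) = 0.413183
Step 4: R = 12161284.5 * 0.413183 = 5024837.1 m = 5024.8 km

5024.8


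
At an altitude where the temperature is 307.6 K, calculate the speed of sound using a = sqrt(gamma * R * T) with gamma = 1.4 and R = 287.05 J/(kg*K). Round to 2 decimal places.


Step 1: gamma * R * T = 1.4 * 287.05 * 307.6 = 123615.212
Step 2: a = sqrt(123615.212) = 351.59 m/s

351.59


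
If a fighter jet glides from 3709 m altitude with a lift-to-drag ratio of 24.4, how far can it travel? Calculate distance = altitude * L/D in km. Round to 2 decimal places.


Step 1: Glide distance = altitude * L/D = 3709 * 24.4 = 90499.6 m
Step 2: Convert to km: 90499.6 / 1000 = 90.50 km

90.50


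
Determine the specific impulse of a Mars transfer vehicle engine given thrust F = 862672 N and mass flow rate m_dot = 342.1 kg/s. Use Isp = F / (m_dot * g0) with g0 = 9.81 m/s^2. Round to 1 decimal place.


Step 1: m_dot * g0 = 342.1 * 9.81 = 3356.0
Step 2: Isp = 862672 / 3356.0 = 257.1 s

257.1


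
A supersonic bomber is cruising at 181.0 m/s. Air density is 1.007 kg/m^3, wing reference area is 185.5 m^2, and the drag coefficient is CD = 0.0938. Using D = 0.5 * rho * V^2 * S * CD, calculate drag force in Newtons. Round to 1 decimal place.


Step 1: Dynamic pressure q = 0.5 * 1.007 * 181.0^2 = 16495.1635 Pa
Step 2: Drag D = q * S * CD = 16495.1635 * 185.5 * 0.0938
Step 3: D = 287014.2 N

287014.2


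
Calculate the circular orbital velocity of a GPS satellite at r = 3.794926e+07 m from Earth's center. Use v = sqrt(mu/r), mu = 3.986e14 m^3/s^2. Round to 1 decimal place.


Step 1: mu / r = 3.986e14 / 3.794926e+07 = 10503498.6189
Step 2: v = sqrt(10503498.6189) = 3240.9 m/s

3240.9


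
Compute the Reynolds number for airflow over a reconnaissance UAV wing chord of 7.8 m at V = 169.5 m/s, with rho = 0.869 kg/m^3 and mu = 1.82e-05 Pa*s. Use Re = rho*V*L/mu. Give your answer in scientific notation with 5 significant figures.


Step 1: Numerator = rho * V * L = 0.869 * 169.5 * 7.8 = 1148.9049
Step 2: Re = 1148.9049 / 1.82e-05
Step 3: Re = 6.3127e+07

6.3127e+07


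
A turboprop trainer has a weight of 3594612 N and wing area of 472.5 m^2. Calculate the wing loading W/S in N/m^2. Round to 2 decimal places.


Step 1: Wing loading = W / S = 3594612 / 472.5
Step 2: Wing loading = 7607.64 N/m^2

7607.64


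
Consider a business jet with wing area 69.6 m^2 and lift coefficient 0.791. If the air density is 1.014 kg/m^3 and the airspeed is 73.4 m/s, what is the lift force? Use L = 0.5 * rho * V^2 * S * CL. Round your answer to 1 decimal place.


Step 1: Calculate dynamic pressure q = 0.5 * 1.014 * 73.4^2 = 0.5 * 1.014 * 5387.56 = 2731.4929 Pa
Step 2: Multiply by wing area and lift coefficient: L = 2731.4929 * 69.6 * 0.791
Step 3: L = 190111.9072 * 0.791 = 150378.5 N

150378.5


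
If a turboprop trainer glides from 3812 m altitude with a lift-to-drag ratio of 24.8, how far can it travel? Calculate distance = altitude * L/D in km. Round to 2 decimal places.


Step 1: Glide distance = altitude * L/D = 3812 * 24.8 = 94537.6 m
Step 2: Convert to km: 94537.6 / 1000 = 94.54 km

94.54


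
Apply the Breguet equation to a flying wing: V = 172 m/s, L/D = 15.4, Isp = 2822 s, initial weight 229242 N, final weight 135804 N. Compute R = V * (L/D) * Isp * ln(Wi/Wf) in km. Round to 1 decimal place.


Step 1: Coefficient = V * (L/D) * Isp = 172 * 15.4 * 2822 = 7474913.6 m
Step 2: Wi/Wf = 229242 / 135804 = 1.688036
Step 3: ln(1.688036) = 0.523566
Step 4: R = 7474913.6 * 0.523566 = 3913607.2 m = 3913.6 km

3913.6


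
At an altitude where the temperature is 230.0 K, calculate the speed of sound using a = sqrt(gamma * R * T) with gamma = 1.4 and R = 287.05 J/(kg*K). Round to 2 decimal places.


Step 1: gamma * R * T = 1.4 * 287.05 * 230.0 = 92430.1
Step 2: a = sqrt(92430.1) = 304.02 m/s

304.02


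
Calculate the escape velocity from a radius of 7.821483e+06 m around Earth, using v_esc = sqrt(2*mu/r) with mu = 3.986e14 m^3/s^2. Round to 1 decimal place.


Step 1: 2*mu/r = 2 * 3.986e14 / 7.821483e+06 = 101924404.8731
Step 2: v_esc = sqrt(101924404.8731) = 10095.8 m/s

10095.8


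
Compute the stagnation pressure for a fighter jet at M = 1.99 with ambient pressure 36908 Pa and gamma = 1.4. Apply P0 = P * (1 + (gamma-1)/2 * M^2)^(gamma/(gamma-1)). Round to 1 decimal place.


Step 1: (gamma-1)/2 * M^2 = 0.2 * 3.9601 = 0.79202
Step 2: 1 + 0.79202 = 1.79202
Step 3: Exponent gamma/(gamma-1) = 3.5
Step 4: P0 = 36908 * 1.79202^3.5 = 284328.6 Pa

284328.6


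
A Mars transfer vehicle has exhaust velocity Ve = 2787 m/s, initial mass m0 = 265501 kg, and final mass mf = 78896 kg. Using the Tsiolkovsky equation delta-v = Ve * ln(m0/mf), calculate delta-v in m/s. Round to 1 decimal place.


Step 1: Mass ratio m0/mf = 265501 / 78896 = 3.365202
Step 2: ln(3.365202) = 1.213488
Step 3: delta-v = 2787 * 1.213488 = 3382.0 m/s

3382.0


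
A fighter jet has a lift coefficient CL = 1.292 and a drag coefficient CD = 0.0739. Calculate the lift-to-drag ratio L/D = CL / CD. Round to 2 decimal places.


Step 1: L/D = CL / CD = 1.292 / 0.0739
Step 2: L/D = 17.48

17.48


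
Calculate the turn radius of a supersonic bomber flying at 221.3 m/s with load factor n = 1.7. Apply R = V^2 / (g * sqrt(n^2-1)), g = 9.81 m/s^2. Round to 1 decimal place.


Step 1: V^2 = 221.3^2 = 48973.69
Step 2: n^2 - 1 = 1.7^2 - 1 = 1.89
Step 3: sqrt(1.89) = 1.374773
Step 4: R = 48973.69 / (9.81 * 1.374773) = 3631.3 m

3631.3


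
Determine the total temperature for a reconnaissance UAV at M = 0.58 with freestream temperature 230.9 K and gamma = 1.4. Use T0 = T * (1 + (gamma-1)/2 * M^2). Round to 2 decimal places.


Step 1: (gamma-1)/2 = 0.2
Step 2: M^2 = 0.3364
Step 3: 1 + 0.2 * 0.3364 = 1.06728
Step 4: T0 = 230.9 * 1.06728 = 246.43 K

246.43


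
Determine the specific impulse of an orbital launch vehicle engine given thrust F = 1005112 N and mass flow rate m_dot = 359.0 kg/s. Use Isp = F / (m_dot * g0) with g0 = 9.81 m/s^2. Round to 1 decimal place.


Step 1: m_dot * g0 = 359.0 * 9.81 = 3521.79
Step 2: Isp = 1005112 / 3521.79 = 285.4 s

285.4


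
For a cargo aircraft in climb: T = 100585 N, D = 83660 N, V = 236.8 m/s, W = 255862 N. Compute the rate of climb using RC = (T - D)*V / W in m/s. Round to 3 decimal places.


Step 1: Excess thrust = T - D = 100585 - 83660 = 16925 N
Step 2: Excess power = 16925 * 236.8 = 4007840.0 W
Step 3: RC = 4007840.0 / 255862 = 15.664 m/s

15.664


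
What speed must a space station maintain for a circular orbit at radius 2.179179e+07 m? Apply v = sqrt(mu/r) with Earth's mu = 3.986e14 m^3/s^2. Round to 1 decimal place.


Step 1: mu / r = 3.986e14 / 2.179179e+07 = 18291292.2711
Step 2: v = sqrt(18291292.2711) = 4276.8 m/s

4276.8


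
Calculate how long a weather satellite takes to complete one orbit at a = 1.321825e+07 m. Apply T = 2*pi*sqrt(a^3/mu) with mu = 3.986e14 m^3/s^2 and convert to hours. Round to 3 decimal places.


Step 1: a^3 / mu = 2.309521e+21 / 3.986e14 = 5.794081e+06
Step 2: sqrt(5.794081e+06) = 2407.0898 s
Step 3: T = 2*pi * 2407.0898 = 15124.19 s
Step 4: T in hours = 15124.19 / 3600 = 4.201 hours

4.201


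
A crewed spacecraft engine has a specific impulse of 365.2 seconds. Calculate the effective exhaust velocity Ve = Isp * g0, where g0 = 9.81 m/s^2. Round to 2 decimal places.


Step 1: Ve = Isp * g0 = 365.2 * 9.81
Step 2: Ve = 3582.61 m/s

3582.61


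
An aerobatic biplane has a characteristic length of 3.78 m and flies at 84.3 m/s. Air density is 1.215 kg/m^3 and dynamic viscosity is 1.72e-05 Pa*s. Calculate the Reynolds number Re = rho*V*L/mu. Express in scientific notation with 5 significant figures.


Step 1: Numerator = rho * V * L = 1.215 * 84.3 * 3.78 = 387.16461
Step 2: Re = 387.16461 / 1.72e-05
Step 3: Re = 2.2510e+07

2.2510e+07


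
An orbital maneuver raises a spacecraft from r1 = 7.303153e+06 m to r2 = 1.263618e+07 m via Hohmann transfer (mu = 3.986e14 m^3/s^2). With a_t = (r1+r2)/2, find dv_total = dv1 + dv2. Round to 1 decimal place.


Step 1: Transfer semi-major axis a_t = (7.303153e+06 + 1.263618e+07) / 2 = 9.969666e+06 m
Step 2: v1 (circular at r1) = sqrt(mu/r1) = 7387.77 m/s
Step 3: v_t1 = sqrt(mu*(2/r1 - 1/a_t)) = 8317.27 m/s
Step 4: dv1 = |8317.27 - 7387.77| = 929.5 m/s
Step 5: v2 (circular at r2) = 5616.44 m/s, v_t2 = 4807.02 m/s
Step 6: dv2 = |5616.44 - 4807.02| = 809.42 m/s
Step 7: Total delta-v = 929.5 + 809.42 = 1738.9 m/s

1738.9


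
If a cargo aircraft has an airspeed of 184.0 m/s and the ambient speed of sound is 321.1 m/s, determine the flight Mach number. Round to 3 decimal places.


Step 1: M = V / a = 184.0 / 321.1
Step 2: M = 0.573

0.573


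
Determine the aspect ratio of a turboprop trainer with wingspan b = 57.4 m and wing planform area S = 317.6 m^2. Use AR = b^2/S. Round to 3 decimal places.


Step 1: b^2 = 57.4^2 = 3294.76
Step 2: AR = 3294.76 / 317.6 = 10.374

10.374


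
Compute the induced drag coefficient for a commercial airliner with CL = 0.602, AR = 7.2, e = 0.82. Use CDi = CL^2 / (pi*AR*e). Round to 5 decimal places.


Step 1: CL^2 = 0.602^2 = 0.362404
Step 2: pi * AR * e = 3.14159 * 7.2 * 0.82 = 18.547963
Step 3: CDi = 0.362404 / 18.547963 = 0.01954

0.01954


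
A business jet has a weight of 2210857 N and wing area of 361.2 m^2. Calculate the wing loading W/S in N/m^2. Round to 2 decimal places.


Step 1: Wing loading = W / S = 2210857 / 361.2
Step 2: Wing loading = 6120.87 N/m^2

6120.87


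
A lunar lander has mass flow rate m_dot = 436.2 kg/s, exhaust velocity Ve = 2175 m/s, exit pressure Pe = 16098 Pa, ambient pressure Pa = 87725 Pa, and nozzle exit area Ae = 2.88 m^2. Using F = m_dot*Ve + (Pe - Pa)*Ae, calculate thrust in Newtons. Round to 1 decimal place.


Step 1: Momentum thrust = m_dot * Ve = 436.2 * 2175 = 948735.0 N
Step 2: Pressure thrust = (Pe - Pa) * Ae = (16098 - 87725) * 2.88 = -206285.76 N
Step 3: Total thrust F = 948735.0 + -206285.76 = 742449.2 N

742449.2


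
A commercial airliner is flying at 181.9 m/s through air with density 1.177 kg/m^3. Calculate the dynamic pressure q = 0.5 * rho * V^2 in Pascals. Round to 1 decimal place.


Step 1: V^2 = 181.9^2 = 33087.61
Step 2: q = 0.5 * 1.177 * 33087.61
Step 3: q = 19472.1 Pa

19472.1


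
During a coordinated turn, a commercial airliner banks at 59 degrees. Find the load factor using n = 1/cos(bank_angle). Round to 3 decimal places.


Step 1: Convert 59 degrees to radians = 1.029744
Step 2: cos(59 deg) = 0.515038
Step 3: n = 1 / 0.515038 = 1.942

1.942


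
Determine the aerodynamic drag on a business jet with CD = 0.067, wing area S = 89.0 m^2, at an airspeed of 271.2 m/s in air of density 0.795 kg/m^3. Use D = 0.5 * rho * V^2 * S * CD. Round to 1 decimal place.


Step 1: Dynamic pressure q = 0.5 * 0.795 * 271.2^2 = 29235.9024 Pa
Step 2: Drag D = q * S * CD = 29235.9024 * 89.0 * 0.067
Step 3: D = 174333.7 N

174333.7


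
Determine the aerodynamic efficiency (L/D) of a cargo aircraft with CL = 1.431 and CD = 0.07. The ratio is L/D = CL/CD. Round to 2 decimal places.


Step 1: L/D = CL / CD = 1.431 / 0.07
Step 2: L/D = 20.44

20.44


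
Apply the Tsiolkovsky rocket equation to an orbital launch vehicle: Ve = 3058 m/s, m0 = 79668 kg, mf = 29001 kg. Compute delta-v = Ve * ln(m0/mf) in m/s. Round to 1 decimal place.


Step 1: Mass ratio m0/mf = 79668 / 29001 = 2.747078
Step 2: ln(2.747078) = 1.010538
Step 3: delta-v = 3058 * 1.010538 = 3090.2 m/s

3090.2


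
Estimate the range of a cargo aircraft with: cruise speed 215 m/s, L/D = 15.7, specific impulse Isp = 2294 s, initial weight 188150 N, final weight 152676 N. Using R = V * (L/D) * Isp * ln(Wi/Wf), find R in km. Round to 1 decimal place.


Step 1: Coefficient = V * (L/D) * Isp = 215 * 15.7 * 2294 = 7743397.0 m
Step 2: Wi/Wf = 188150 / 152676 = 1.232348
Step 3: ln(1.232348) = 0.208921
Step 4: R = 7743397.0 * 0.208921 = 1617762.0 m = 1617.8 km

1617.8


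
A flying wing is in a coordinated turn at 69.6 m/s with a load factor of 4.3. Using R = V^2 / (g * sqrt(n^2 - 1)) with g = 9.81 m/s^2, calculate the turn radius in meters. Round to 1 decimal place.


Step 1: V^2 = 69.6^2 = 4844.16
Step 2: n^2 - 1 = 4.3^2 - 1 = 17.49
Step 3: sqrt(17.49) = 4.182105
Step 4: R = 4844.16 / (9.81 * 4.182105) = 118.1 m

118.1


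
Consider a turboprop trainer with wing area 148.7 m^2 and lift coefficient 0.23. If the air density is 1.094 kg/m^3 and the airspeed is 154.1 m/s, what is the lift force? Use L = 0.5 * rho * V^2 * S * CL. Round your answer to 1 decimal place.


Step 1: Calculate dynamic pressure q = 0.5 * 1.094 * 154.1^2 = 0.5 * 1.094 * 23746.81 = 12989.5051 Pa
Step 2: Multiply by wing area and lift coefficient: L = 12989.5051 * 148.7 * 0.23
Step 3: L = 1931539.4039 * 0.23 = 444254.1 N

444254.1


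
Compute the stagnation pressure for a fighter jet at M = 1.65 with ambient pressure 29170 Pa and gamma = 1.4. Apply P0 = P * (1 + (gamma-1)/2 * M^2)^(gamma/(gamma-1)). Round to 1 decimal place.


Step 1: (gamma-1)/2 * M^2 = 0.2 * 2.7225 = 0.5445
Step 2: 1 + 0.5445 = 1.5445
Step 3: Exponent gamma/(gamma-1) = 3.5
Step 4: P0 = 29170 * 1.5445^3.5 = 133565.4 Pa

133565.4


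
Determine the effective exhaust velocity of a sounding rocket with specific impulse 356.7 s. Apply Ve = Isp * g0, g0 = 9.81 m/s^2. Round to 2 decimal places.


Step 1: Ve = Isp * g0 = 356.7 * 9.81
Step 2: Ve = 3499.23 m/s

3499.23


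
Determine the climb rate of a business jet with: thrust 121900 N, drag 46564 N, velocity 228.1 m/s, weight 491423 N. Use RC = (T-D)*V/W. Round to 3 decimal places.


Step 1: Excess thrust = T - D = 121900 - 46564 = 75336 N
Step 2: Excess power = 75336 * 228.1 = 17184141.6 W
Step 3: RC = 17184141.6 / 491423 = 34.968 m/s

34.968


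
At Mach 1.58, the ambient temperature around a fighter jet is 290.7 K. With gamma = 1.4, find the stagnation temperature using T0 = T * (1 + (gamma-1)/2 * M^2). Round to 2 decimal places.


Step 1: (gamma-1)/2 = 0.2
Step 2: M^2 = 2.4964
Step 3: 1 + 0.2 * 2.4964 = 1.49928
Step 4: T0 = 290.7 * 1.49928 = 435.84 K

435.84


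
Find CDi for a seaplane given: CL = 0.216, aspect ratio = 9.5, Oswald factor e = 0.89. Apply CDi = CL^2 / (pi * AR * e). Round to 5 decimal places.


Step 1: CL^2 = 0.216^2 = 0.046656
Step 2: pi * AR * e = 3.14159 * 9.5 * 0.89 = 26.562166
Step 3: CDi = 0.046656 / 26.562166 = 0.00176

0.00176


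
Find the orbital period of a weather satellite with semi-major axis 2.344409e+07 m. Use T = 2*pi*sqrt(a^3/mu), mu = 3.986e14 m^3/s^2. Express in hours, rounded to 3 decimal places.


Step 1: a^3 / mu = 1.288547e+22 / 3.986e14 = 3.232681e+07
Step 2: sqrt(3.232681e+07) = 5685.667 s
Step 3: T = 2*pi * 5685.667 = 35724.1 s
Step 4: T in hours = 35724.1 / 3600 = 9.923 hours

9.923


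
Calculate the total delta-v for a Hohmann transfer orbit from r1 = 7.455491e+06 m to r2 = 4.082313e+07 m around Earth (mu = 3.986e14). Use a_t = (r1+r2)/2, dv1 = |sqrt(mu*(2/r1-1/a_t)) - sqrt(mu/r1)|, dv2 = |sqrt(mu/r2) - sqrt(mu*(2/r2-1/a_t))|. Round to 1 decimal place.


Step 1: Transfer semi-major axis a_t = (7.455491e+06 + 4.082313e+07) / 2 = 2.413931e+07 m
Step 2: v1 (circular at r1) = sqrt(mu/r1) = 7311.9 m/s
Step 3: v_t1 = sqrt(mu*(2/r1 - 1/a_t)) = 9508.7 m/s
Step 4: dv1 = |9508.7 - 7311.9| = 2196.8 m/s
Step 5: v2 (circular at r2) = 3124.75 m/s, v_t2 = 1736.57 m/s
Step 6: dv2 = |3124.75 - 1736.57| = 1388.19 m/s
Step 7: Total delta-v = 2196.8 + 1388.19 = 3585.0 m/s

3585.0


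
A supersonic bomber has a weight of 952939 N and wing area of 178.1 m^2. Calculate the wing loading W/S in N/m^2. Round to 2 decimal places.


Step 1: Wing loading = W / S = 952939 / 178.1
Step 2: Wing loading = 5350.58 N/m^2

5350.58


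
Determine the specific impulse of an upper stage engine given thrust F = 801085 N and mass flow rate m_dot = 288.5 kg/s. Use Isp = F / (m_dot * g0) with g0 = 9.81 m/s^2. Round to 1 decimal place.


Step 1: m_dot * g0 = 288.5 * 9.81 = 2830.18
Step 2: Isp = 801085 / 2830.18 = 283.1 s

283.1


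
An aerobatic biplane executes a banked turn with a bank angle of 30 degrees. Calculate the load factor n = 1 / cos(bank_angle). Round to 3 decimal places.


Step 1: Convert 30 degrees to radians = 0.523599
Step 2: cos(30 deg) = 0.866025
Step 3: n = 1 / 0.866025 = 1.155

1.155


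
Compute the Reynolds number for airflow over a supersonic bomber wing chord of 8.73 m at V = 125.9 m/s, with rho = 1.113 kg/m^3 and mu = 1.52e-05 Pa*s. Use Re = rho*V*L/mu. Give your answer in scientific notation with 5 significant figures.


Step 1: Numerator = rho * V * L = 1.113 * 125.9 * 8.73 = 1223.306091
Step 2: Re = 1223.306091 / 1.52e-05
Step 3: Re = 8.0481e+07

8.0481e+07


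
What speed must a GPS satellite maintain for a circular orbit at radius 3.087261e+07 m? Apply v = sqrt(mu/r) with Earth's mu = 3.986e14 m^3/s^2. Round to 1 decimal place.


Step 1: mu / r = 3.986e14 / 3.087261e+07 = 12911120.8932
Step 2: v = sqrt(12911120.8932) = 3593.2 m/s

3593.2


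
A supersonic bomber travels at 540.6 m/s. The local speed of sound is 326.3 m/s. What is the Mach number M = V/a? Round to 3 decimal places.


Step 1: M = V / a = 540.6 / 326.3
Step 2: M = 1.657

1.657


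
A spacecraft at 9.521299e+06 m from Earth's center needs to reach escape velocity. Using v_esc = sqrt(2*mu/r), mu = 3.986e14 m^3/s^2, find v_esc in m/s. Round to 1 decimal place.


Step 1: 2*mu/r = 2 * 3.986e14 / 9.521299e+06 = 83728071.1382
Step 2: v_esc = sqrt(83728071.1382) = 9150.3 m/s

9150.3


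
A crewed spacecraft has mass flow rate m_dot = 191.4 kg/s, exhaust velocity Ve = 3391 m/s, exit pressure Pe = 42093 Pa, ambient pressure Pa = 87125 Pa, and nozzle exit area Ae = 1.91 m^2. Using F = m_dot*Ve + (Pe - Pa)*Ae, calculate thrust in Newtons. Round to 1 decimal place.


Step 1: Momentum thrust = m_dot * Ve = 191.4 * 3391 = 649037.4 N
Step 2: Pressure thrust = (Pe - Pa) * Ae = (42093 - 87125) * 1.91 = -86011.12 N
Step 3: Total thrust F = 649037.4 + -86011.12 = 563026.3 N

563026.3


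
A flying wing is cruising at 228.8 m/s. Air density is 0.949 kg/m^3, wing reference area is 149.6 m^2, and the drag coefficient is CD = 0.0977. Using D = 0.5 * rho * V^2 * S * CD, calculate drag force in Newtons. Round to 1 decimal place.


Step 1: Dynamic pressure q = 0.5 * 0.949 * 228.8^2 = 24839.8093 Pa
Step 2: Drag D = q * S * CD = 24839.8093 * 149.6 * 0.0977
Step 3: D = 363056.7 N

363056.7


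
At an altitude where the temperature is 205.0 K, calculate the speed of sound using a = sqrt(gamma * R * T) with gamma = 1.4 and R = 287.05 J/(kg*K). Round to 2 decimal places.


Step 1: gamma * R * T = 1.4 * 287.05 * 205.0 = 82383.35
Step 2: a = sqrt(82383.35) = 287.02 m/s

287.02


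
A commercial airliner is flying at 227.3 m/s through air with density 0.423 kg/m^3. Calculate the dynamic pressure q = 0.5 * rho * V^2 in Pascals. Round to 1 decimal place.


Step 1: V^2 = 227.3^2 = 51665.29
Step 2: q = 0.5 * 0.423 * 51665.29
Step 3: q = 10927.2 Pa

10927.2


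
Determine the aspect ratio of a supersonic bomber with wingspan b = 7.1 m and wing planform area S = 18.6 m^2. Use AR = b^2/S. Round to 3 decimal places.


Step 1: b^2 = 7.1^2 = 50.41
Step 2: AR = 50.41 / 18.6 = 2.710

2.710


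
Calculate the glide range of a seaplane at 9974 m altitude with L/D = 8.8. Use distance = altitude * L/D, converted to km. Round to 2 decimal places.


Step 1: Glide distance = altitude * L/D = 9974 * 8.8 = 87771.2 m
Step 2: Convert to km: 87771.2 / 1000 = 87.77 km

87.77


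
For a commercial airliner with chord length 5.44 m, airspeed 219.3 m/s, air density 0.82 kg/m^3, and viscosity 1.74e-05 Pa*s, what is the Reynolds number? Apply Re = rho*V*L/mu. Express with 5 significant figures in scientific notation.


Step 1: Numerator = rho * V * L = 0.82 * 219.3 * 5.44 = 978.25344
Step 2: Re = 978.25344 / 1.74e-05
Step 3: Re = 5.6221e+07

5.6221e+07


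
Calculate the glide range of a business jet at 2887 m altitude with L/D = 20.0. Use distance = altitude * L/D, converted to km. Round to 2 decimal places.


Step 1: Glide distance = altitude * L/D = 2887 * 20.0 = 57740.0 m
Step 2: Convert to km: 57740.0 / 1000 = 57.74 km

57.74


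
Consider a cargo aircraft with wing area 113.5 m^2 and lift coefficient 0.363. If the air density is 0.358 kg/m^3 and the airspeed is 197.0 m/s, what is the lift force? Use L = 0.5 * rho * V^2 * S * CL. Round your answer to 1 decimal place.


Step 1: Calculate dynamic pressure q = 0.5 * 0.358 * 197.0^2 = 0.5 * 0.358 * 38809.0 = 6946.811 Pa
Step 2: Multiply by wing area and lift coefficient: L = 6946.811 * 113.5 * 0.363
Step 3: L = 788463.0485 * 0.363 = 286212.1 N

286212.1


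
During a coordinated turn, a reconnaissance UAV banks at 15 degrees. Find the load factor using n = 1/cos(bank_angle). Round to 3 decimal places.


Step 1: Convert 15 degrees to radians = 0.261799
Step 2: cos(15 deg) = 0.965926
Step 3: n = 1 / 0.965926 = 1.035

1.035


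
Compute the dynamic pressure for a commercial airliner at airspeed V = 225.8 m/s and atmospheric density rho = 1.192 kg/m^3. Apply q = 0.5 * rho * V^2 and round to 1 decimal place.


Step 1: V^2 = 225.8^2 = 50985.64
Step 2: q = 0.5 * 1.192 * 50985.64
Step 3: q = 30387.4 Pa

30387.4


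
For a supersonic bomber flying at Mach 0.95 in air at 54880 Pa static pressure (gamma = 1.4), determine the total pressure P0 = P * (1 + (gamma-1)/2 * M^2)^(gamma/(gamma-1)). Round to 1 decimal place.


Step 1: (gamma-1)/2 * M^2 = 0.2 * 0.9025 = 0.1805
Step 2: 1 + 0.1805 = 1.1805
Step 3: Exponent gamma/(gamma-1) = 3.5
Step 4: P0 = 54880 * 1.1805^3.5 = 98094.6 Pa

98094.6


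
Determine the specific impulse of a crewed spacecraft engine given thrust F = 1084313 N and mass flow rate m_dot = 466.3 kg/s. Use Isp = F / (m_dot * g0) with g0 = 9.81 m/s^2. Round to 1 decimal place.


Step 1: m_dot * g0 = 466.3 * 9.81 = 4574.4
Step 2: Isp = 1084313 / 4574.4 = 237.0 s

237.0


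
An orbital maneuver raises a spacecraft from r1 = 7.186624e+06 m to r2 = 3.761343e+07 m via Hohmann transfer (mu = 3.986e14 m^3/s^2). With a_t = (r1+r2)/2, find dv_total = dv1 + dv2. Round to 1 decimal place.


Step 1: Transfer semi-major axis a_t = (7.186624e+06 + 3.761343e+07) / 2 = 2.240003e+07 m
Step 2: v1 (circular at r1) = sqrt(mu/r1) = 7447.43 m/s
Step 3: v_t1 = sqrt(mu*(2/r1 - 1/a_t)) = 9650.58 m/s
Step 4: dv1 = |9650.58 - 7447.43| = 2203.15 m/s
Step 5: v2 (circular at r2) = 3255.35 m/s, v_t2 = 1843.89 m/s
Step 6: dv2 = |3255.35 - 1843.89| = 1411.45 m/s
Step 7: Total delta-v = 2203.15 + 1411.45 = 3614.6 m/s

3614.6


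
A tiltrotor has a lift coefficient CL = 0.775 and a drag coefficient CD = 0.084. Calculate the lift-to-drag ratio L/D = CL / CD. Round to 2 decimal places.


Step 1: L/D = CL / CD = 0.775 / 0.084
Step 2: L/D = 9.23

9.23


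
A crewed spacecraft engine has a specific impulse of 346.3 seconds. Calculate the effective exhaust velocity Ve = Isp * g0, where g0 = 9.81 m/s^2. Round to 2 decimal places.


Step 1: Ve = Isp * g0 = 346.3 * 9.81
Step 2: Ve = 3397.20 m/s

3397.20


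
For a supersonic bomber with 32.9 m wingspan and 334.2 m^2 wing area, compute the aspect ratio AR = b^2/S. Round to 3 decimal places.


Step 1: b^2 = 32.9^2 = 1082.41
Step 2: AR = 1082.41 / 334.2 = 3.239

3.239


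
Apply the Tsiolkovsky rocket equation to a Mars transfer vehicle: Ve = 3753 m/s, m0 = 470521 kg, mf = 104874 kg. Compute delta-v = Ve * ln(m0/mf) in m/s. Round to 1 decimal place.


Step 1: Mass ratio m0/mf = 470521 / 104874 = 4.486536
Step 2: ln(4.486536) = 1.501081
Step 3: delta-v = 3753 * 1.501081 = 5633.6 m/s

5633.6


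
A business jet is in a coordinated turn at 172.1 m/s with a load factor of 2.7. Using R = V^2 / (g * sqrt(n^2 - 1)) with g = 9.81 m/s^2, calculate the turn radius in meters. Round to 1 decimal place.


Step 1: V^2 = 172.1^2 = 29618.41
Step 2: n^2 - 1 = 2.7^2 - 1 = 6.29
Step 3: sqrt(6.29) = 2.507987
Step 4: R = 29618.41 / (9.81 * 2.507987) = 1203.8 m

1203.8


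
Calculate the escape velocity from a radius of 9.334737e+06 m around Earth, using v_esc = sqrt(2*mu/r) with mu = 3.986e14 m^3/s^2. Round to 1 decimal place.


Step 1: 2*mu/r = 2 * 3.986e14 / 9.334737e+06 = 85401441.9474
Step 2: v_esc = sqrt(85401441.9474) = 9241.3 m/s

9241.3


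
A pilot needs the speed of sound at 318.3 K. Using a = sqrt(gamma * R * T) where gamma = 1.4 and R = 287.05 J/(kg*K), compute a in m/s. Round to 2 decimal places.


Step 1: gamma * R * T = 1.4 * 287.05 * 318.3 = 127915.221
Step 2: a = sqrt(127915.221) = 357.65 m/s

357.65


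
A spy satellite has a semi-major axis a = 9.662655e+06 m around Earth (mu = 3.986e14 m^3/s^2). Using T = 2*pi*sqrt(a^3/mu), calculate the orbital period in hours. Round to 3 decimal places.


Step 1: a^3 / mu = 9.021722e+20 / 3.986e14 = 2.263352e+06
Step 2: sqrt(2.263352e+06) = 1504.4441 s
Step 3: T = 2*pi * 1504.4441 = 9452.7 s
Step 4: T in hours = 9452.7 / 3600 = 2.626 hours

2.626


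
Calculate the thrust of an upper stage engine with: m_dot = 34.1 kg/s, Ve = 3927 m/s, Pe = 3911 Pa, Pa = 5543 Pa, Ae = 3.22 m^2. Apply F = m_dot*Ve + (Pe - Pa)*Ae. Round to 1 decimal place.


Step 1: Momentum thrust = m_dot * Ve = 34.1 * 3927 = 133910.7 N
Step 2: Pressure thrust = (Pe - Pa) * Ae = (3911 - 5543) * 3.22 = -5255.04 N
Step 3: Total thrust F = 133910.7 + -5255.04 = 128655.7 N

128655.7


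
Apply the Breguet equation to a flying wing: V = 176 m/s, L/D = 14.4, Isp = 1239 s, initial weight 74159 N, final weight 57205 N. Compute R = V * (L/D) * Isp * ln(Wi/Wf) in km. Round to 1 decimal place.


Step 1: Coefficient = V * (L/D) * Isp = 176 * 14.4 * 1239 = 3140121.6 m
Step 2: Wi/Wf = 74159 / 57205 = 1.296373
Step 3: ln(1.296373) = 0.25957
Step 4: R = 3140121.6 * 0.25957 = 815081.8 m = 815.1 km

815.1


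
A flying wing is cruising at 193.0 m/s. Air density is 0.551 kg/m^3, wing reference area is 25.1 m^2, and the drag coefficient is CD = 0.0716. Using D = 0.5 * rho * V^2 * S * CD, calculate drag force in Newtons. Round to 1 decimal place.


Step 1: Dynamic pressure q = 0.5 * 0.551 * 193.0^2 = 10262.0995 Pa
Step 2: Drag D = q * S * CD = 10262.0995 * 25.1 * 0.0716
Step 3: D = 18442.6 N

18442.6


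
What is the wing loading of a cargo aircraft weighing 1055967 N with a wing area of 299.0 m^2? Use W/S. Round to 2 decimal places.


Step 1: Wing loading = W / S = 1055967 / 299.0
Step 2: Wing loading = 3531.66 N/m^2

3531.66


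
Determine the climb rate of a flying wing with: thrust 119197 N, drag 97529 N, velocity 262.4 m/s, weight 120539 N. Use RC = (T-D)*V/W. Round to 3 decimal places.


Step 1: Excess thrust = T - D = 119197 - 97529 = 21668 N
Step 2: Excess power = 21668 * 262.4 = 5685683.2 W
Step 3: RC = 5685683.2 / 120539 = 47.169 m/s

47.169


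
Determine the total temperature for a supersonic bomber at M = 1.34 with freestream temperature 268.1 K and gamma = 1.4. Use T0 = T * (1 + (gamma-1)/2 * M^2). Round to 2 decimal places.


Step 1: (gamma-1)/2 = 0.2
Step 2: M^2 = 1.7956
Step 3: 1 + 0.2 * 1.7956 = 1.35912
Step 4: T0 = 268.1 * 1.35912 = 364.38 K

364.38


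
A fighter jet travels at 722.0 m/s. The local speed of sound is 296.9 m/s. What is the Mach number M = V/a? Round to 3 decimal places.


Step 1: M = V / a = 722.0 / 296.9
Step 2: M = 2.432

2.432
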